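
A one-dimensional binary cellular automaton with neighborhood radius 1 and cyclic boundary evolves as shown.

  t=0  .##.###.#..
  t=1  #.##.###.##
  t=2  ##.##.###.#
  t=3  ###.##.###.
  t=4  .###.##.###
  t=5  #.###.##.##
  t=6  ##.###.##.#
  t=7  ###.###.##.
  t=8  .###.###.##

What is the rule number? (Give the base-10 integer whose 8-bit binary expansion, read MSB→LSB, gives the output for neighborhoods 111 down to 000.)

  ### -> #   bit 7 = 1  t=0,i=5
  ##. -> #   bit 6 = 1  t=0,i=2
  #.# -> #   bit 5 = 1  t=0,i=3
  #.. -> #   bit 4 = 1  t=0,i=9
  .## -> .   bit 3 = 0  t=0,i=1
  .#. -> .   bit 2 = 0  t=0,i=8
  ..# -> #   bit 1 = 1  t=0,i=0
  ... -> #   bit 0 = 1  t=0,i=10
  bits 11110011 = 243

243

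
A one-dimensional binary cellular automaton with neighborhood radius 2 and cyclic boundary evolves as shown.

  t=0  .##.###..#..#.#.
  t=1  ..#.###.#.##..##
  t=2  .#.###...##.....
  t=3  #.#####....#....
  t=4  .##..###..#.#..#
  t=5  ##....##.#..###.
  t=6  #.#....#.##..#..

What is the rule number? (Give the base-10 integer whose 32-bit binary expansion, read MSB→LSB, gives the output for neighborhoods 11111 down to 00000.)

1372875524

  ##### -> .   bit 31 = 0  t=3,i=4
  ####. -> #   bit 30 = 1  t=3,i=5
  ###.# -> .   bit 29 = 0  t=1,i=6
  ###.. -> #   bit 28 = 1  t=0,i=6
  ##.## -> .   bit 27 = 0  t=0,i=3
  ##.#. -> .   bit 26 = 0  t=1,i=7
  ##..# -> .   bit 25 = 0  t=0,i=7
  ##... -> #   bit 24 = 1  t=2,i=6
  #.### -> #   bit 23 = 1  t=0,i=4
  #.##. -> #   bit 22 = 1  t=1,i=10
  #.#.# -> .   bit 21 = 0  t=1,i=8
  #.#.. -> #   bit 20 = 1  t=0,i=14
  #..## -> .   bit 19 = 0  t=0,i=0
  #..#. -> #   bit 18 = 1  t=0,i=8
  #...# -> .   bit 17 = 0  t=2,i=7
  #.... -> .   bit 16 = 0  t=2,i=12
  .#### -> .   bit 15 = 0  t=3,i=3
  .###. -> #   bit 14 = 1  t=0,i=5
  .##.# -> #   bit 13 = 1  t=0,i=2
  .##.. -> .   bit 12 = 0  t=1,i=11
  .#.## -> #   bit 11 = 1  t=1,i=3
  .#.#. -> .   bit 10 = 0  t=0,i=13
  .#..# -> #   bit 9 = 1  t=0,i=10
  .#... -> #   bit 8 = 1  t=3,i=12
  ..### -> .   bit 7 = 0  t=4,i=5
  ..##. -> .   bit 6 = 0  t=0,i=1
  ..#.# -> .   bit 5 = 0  t=0,i=12
  ..#.. -> .   bit 4 = 0  t=0,i=9
  ...## -> .   bit 3 = 0  t=2,i=8
  ...#. -> #   bit 2 = 1  t=2,i=0
  ....# -> .   bit 1 = 0  t=2,i=15
  ..... -> .   bit 0 = 0  t=2,i=13
  bits 01010001110101000110101100000100 = 1372875524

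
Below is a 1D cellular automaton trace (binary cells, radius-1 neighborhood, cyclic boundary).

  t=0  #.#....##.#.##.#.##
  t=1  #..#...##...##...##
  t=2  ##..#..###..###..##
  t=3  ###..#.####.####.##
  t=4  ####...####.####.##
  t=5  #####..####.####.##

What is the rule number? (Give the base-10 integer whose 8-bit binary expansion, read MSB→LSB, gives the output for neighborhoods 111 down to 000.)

  nb ###: next=#  (t=0,i=18, bit7=1)
  nb ##.: next=#  (t=0,i=0, bit6=1)
  nb #.#: next=.  (t=0,i=1, bit5=0)
  nb #..: next=#  (t=0,i=3, bit4=1)
  nb .##: next=#  (t=0,i=7, bit3=1)
  nb .#.: next=.  (t=0,i=2, bit2=0)
  nb ..#: next=.  (t=0,i=6, bit1=0)
  nb ...: next=.  (t=0,i=4, bit0=0)
  bits 11011000 = 216

216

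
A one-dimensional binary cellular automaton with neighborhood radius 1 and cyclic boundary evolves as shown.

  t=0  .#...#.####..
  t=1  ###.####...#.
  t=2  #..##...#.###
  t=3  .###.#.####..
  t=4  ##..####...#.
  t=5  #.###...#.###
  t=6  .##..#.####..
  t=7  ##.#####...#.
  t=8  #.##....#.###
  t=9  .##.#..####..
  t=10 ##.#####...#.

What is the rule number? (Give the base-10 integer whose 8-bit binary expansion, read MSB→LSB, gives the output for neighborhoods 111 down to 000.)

  ###|.  b7=0 t=0,i=8
  ##.|.  b6=0 t=0,i=10
  #.#|#  b5=1 t=0,i=6
  #..|#  b4=1 t=0,i=2
  .##|#  b3=1 t=0,i=7
  .#.|#  b2=1 t=0,i=1
  ..#|#  b1=1 t=0,i=0
  ...|.  b0=0 t=0,i=3
  bits 00111110 = 62

62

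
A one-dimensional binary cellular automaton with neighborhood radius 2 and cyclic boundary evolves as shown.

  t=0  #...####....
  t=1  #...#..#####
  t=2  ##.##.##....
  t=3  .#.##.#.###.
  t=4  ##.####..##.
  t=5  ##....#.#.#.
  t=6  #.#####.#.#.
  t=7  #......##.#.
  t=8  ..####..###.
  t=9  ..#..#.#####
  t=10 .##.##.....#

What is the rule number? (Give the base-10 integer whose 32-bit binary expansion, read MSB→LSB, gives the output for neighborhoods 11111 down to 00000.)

  [31] ##### => .  t=1,i=9
  [30] ####. => .  t=0,i=6
  [29] ###.# => .  t=6,i=6
  [28] ###.. => #  t=0,i=7
  [27] ##.## => .  t=2,i=2
  [26] ##.#. => #  t=3,i=5
  [25] ##..# => .  t=3,i=11
  [24] ##... => #  t=0,i=8
  [23] #.### => .  t=3,i=8
  [22] #.##. => #  t=2,i=3
  [21] #.#.# => #  t=3,i=6
  [20] #.#.. => .  t=7,i=0
  [19] #..## => #  t=1,i=6
  [18] #..#. => #  t=3,i=0
  [17] #...# => .  t=0,i=2
  [16] #.... => #  t=0,i=9
  [15] .#### => .  t=0,i=5
  [14] .###. => #  t=3,i=9
  [13] .##.# => #  t=2,i=1
  [12] .##.. => .  t=2,i=7
  [11] .#.## => .  t=3,i=2
  [10] .#.#. => .  t=5,i=7
  [9] .#..# => .  t=1,i=5
  [8] .#... => .  t=0,i=1
  [7] ..### => #  t=0,i=4
  [6] ..##. => .  t=2,i=0
  [5] ..#.# => #  t=3,i=1
  [4] ..#.. => #  t=0,i=0
  [3] ...## => .  t=0,i=3
  [2] ...#. => #  t=0,i=11
  [1] ....# => #  t=0,i=10
  [0] ..... => #  t=7,i=3
  bits 00010101011011010110000010110111 = 359489719

359489719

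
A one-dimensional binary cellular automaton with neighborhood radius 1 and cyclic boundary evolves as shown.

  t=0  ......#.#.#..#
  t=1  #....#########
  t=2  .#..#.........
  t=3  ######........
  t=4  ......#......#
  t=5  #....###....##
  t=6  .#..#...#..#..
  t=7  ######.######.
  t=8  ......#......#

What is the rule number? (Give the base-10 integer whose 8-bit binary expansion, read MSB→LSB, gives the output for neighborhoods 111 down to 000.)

54

  ### -> .   bit 7 = 0  t=1,i=6
  ##. -> .   bit 6 = 0  t=1,i=0
  #.# -> #   bit 5 = 1  t=0,i=7
  #.. -> #   bit 4 = 1  t=0,i=0
  .## -> .   bit 3 = 0  t=1,i=5
  .#. -> #   bit 2 = 1  t=0,i=6
  ..# -> #   bit 1 = 1  t=0,i=5
  ... -> .   bit 0 = 0  t=0,i=1
  bits 00110110 = 54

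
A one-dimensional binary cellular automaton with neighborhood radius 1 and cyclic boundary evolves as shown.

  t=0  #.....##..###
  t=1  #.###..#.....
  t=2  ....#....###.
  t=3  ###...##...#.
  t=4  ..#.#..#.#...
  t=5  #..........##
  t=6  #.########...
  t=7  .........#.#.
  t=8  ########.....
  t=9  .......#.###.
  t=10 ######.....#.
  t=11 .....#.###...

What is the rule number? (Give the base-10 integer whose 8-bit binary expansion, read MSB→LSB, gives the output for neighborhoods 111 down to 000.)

65

  nb ###: next=.  (t=0,i=11, bit7=0)
  nb ##.: next=#  (t=0,i=0, bit6=1)
  nb #.#: next=.  (t=1,i=1, bit5=0)
  nb #..: next=.  (t=0,i=1, bit4=0)
  nb .##: next=.  (t=0,i=6, bit3=0)
  nb .#.: next=.  (t=1,i=0, bit2=0)
  nb ..#: next=.  (t=0,i=5, bit1=0)
  nb ...: next=#  (t=0,i=2, bit0=1)
  bits 01000001 = 65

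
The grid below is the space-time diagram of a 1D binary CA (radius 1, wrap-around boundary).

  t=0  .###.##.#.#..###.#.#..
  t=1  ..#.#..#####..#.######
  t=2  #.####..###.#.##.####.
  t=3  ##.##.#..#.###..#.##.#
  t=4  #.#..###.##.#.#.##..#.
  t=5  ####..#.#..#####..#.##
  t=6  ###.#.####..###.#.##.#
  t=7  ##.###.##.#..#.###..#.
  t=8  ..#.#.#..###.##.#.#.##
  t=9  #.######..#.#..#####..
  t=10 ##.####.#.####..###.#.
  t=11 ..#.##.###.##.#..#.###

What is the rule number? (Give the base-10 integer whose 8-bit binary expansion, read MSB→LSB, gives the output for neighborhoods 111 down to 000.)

  ### -> #   bit 7 = 1  t=0,i=2
  ##. -> .   bit 6 = 0  t=0,i=3
  #.# -> #   bit 5 = 1  t=0,i=4
  #.. -> #   bit 4 = 1  t=0,i=11
  .## -> .   bit 3 = 0  t=0,i=1
  .#. -> #   bit 2 = 1  t=0,i=8
  ..# -> .   bit 1 = 0  t=0,i=0
  ... -> #   bit 0 = 1  t=0,i=21
  bits 10110101 = 181

181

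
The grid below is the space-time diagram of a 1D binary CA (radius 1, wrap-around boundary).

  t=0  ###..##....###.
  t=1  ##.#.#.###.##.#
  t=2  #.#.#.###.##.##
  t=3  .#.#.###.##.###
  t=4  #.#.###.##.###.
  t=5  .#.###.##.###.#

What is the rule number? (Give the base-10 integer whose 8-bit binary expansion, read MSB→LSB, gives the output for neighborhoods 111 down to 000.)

  [7] ### => #  t=0,i=1
  [6] ##. => .  t=0,i=2
  [5] #.# => #  t=0,i=14
  [4] #.. => #  t=0,i=3
  [3] .## => #  t=0,i=0
  [2] .#. => .  t=1,i=3
  [1] ..# => .  t=0,i=4
  [0] ... => #  t=0,i=8
  bits 10111001 = 185

185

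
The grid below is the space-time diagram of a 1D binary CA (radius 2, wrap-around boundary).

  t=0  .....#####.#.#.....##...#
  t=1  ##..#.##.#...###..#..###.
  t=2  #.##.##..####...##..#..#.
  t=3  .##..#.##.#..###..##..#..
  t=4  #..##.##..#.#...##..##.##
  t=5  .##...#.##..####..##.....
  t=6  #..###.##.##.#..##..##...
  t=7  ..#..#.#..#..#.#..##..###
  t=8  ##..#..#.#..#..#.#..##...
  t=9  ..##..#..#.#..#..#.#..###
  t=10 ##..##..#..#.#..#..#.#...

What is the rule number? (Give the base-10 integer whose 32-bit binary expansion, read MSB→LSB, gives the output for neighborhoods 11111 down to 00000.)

  nb #####: next=#  (t=0,i=7, bit31=1)
  nb ####.: next=.  (t=0,i=8, bit30=0)
  nb ###.#: next=#  (t=0,i=9, bit29=1)
  nb ###..: next=.  (t=1,i=15, bit28=0)
  nb ##.##: next=.  (t=1,i=24, bit27=0)
  nb ##.#.: next=.  (t=0,i=10, bit26=0)
  nb ##..#: next=#  (t=1,i=2, bit25=1)
  nb ##...: next=#  (t=0,i=21, bit24=1)
  nb #.###: next=.  (t=4,i=23, bit23=0)
  nb #.##.: next=#  (t=1,i=0, bit22=1)
  nb #.#.#: next=.  (t=0,i=11, bit21=0)
  nb #.#..: next=#  (t=0,i=13, bit20=1)
  nb #..##: next=#  (t=1,i=20, bit19=1)
  nb #..#.: next=#  (t=1,i=3, bit18=1)
  nb #...#: next=#  (t=0,i=22, bit17=1)
  nb #....: next=#  (t=0,i=1, bit16=1)
  nb .####: next=#  (t=0,i=6, bit15=1)
  nb .###.: next=.  (t=1,i=14, bit14=0)
  nb .##.#: next=.  (t=1,i=7, bit13=0)
  nb .##..: next=.  (t=0,i=20, bit12=0)
  nb .#.##: next=#  (t=1,i=5, bit11=1)
  nb .#.#.: next=.  (t=0,i=12, bit10=0)
  nb .#..#: next=.  (t=1,i=19, bit9=0)
  nb .#...: next=#  (t=0,i=0, bit8=1)
  nb ..###: next=.  (t=0,i=5, bit7=0)
  nb ..##.: next=.  (t=0,i=19, bit6=0)
  nb ..#.#: next=.  (t=1,i=4, bit5=0)
  nb ..#..: next=.  (t=0,i=24, bit4=0)
  nb ...##: next=#  (t=0,i=4, bit3=1)
  nb ...#.: next=#  (t=0,i=23, bit2=1)
  nb ....#: next=.  (t=0,i=3, bit1=0)
  nb .....: next=.  (t=0,i=2, bit0=0)
  bits 10100011010111111000100100001100 = 2740947212

2740947212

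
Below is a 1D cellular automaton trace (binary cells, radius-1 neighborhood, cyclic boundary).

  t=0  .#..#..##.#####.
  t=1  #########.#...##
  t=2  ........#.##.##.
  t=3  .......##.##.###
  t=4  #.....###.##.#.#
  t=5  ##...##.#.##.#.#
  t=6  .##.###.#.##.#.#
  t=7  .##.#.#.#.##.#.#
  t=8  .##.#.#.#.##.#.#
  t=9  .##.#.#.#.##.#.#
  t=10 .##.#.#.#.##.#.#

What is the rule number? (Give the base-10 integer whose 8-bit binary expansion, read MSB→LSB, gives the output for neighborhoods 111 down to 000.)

94

  nb ###: next=.  (t=0,i=11, bit7=0)
  nb ##.: next=#  (t=0,i=8, bit6=1)
  nb #.#: next=.  (t=0,i=9, bit5=0)
  nb #..: next=#  (t=0,i=2, bit4=1)
  nb .##: next=#  (t=0,i=7, bit3=1)
  nb .#.: next=#  (t=0,i=1, bit2=1)
  nb ..#: next=#  (t=0,i=0, bit1=1)
  nb ...: next=.  (t=1,i=12, bit0=0)
  bits 01011110 = 94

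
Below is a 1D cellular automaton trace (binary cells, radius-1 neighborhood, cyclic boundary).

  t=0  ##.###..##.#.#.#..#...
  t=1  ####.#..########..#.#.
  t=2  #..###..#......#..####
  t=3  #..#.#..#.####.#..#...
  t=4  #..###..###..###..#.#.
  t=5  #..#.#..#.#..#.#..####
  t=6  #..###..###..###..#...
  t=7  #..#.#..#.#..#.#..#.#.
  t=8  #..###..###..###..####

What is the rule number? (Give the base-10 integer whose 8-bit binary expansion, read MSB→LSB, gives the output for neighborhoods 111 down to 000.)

  ### -> .   bit 7 = 0  t=0,i=4
  ##. -> #   bit 6 = 1  t=0,i=1
  #.# -> #   bit 5 = 1  t=0,i=2
  #.. -> .   bit 4 = 0  t=0,i=6
  .## -> #   bit 3 = 1  t=0,i=0
  .#. -> #   bit 2 = 1  t=0,i=11
  ..# -> .   bit 1 = 0  t=0,i=7
  ... -> #   bit 0 = 1  t=0,i=20
  bits 01101101 = 109

109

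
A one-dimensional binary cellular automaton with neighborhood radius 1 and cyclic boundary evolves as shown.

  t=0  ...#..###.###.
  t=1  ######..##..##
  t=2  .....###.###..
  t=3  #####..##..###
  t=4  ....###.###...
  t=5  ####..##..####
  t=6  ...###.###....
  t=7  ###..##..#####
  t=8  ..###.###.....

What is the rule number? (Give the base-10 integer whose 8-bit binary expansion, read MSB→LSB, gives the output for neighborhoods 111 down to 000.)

119

  ### -> .   bit 7 = 0  t=0,i=7
  ##. -> #   bit 6 = 1  t=0,i=8
  #.# -> #   bit 5 = 1  t=0,i=9
  #.. -> #   bit 4 = 1  t=0,i=4
  .## -> .   bit 3 = 0  t=0,i=6
  .#. -> #   bit 2 = 1  t=0,i=3
  ..# -> #   bit 1 = 1  t=0,i=2
  ... -> #   bit 0 = 1  t=0,i=0
  bits 01110111 = 119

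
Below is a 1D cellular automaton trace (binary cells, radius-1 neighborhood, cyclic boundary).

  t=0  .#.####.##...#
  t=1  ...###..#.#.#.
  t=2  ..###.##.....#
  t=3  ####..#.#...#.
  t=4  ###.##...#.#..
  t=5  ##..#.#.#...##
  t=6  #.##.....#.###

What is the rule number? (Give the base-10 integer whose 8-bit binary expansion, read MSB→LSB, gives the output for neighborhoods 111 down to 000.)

154

  [7] ### => #  t=0,i=4
  [6] ##. => .  t=0,i=6
  [5] #.# => .  t=0,i=0
  [4] #.. => #  t=0,i=10
  [3] .## => #  t=0,i=3
  [2] .#. => .  t=0,i=1
  [1] ..# => #  t=0,i=12
  [0] ... => .  t=0,i=11
  bits 10011010 = 154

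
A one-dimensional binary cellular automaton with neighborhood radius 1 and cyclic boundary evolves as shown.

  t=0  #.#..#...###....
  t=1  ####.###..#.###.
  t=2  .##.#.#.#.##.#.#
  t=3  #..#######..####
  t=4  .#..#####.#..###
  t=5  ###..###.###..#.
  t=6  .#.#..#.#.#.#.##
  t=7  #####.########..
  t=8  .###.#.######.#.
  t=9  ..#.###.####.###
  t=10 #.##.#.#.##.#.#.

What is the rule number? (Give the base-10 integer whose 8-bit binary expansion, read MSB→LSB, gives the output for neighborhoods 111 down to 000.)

  [7] ### => #  t=0,i=10
  [6] ##. => .  t=0,i=11
  [5] #.# => #  t=0,i=1
  [4] #.. => #  t=0,i=3
  [3] .## => .  t=0,i=9
  [2] .#. => #  t=0,i=0
  [1] ..# => .  t=0,i=4
  [0] ... => #  t=0,i=7
  bits 10110101 = 181

181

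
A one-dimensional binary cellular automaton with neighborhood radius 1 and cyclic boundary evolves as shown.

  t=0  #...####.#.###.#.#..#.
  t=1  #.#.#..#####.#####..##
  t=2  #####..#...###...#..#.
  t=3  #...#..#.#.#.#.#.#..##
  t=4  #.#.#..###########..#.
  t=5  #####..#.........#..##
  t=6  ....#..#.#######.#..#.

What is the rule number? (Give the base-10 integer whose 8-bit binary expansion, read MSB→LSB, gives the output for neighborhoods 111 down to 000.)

  [7] ### => .  t=0,i=5
  [6] ##. => #  t=0,i=7
  [5] #.# => #  t=0,i=8
  [4] #.. => .  t=0,i=1
  [3] .## => #  t=0,i=4
  [2] .#. => #  t=0,i=0
  [1] ..# => .  t=0,i=3
  [0] ... => #  t=0,i=2
  bits 01101101 = 109

109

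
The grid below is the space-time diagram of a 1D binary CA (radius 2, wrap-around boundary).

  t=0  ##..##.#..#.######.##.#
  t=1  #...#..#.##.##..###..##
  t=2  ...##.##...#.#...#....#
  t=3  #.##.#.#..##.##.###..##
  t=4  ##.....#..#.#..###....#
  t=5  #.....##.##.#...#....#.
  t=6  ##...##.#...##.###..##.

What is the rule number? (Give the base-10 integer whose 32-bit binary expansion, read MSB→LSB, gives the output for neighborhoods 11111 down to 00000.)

1754583420

  nb #####: next=.  (t=0,i=14, bit31=0)
  nb ####.: next=#  (t=0,i=16, bit30=1)
  nb ###.#: next=#  (t=0,i=17, bit29=1)
  nb ###..: next=.  (t=0,i=1, bit28=0)
  nb ##.##: next=#  (t=0,i=18, bit27=1)
  nb ##.#.: next=.  (t=0,i=6, bit26=0)
  nb ##..#: next=.  (t=0,i=2, bit25=0)
  nb ##...: next=.  (t=1,i=1, bit24=0)
  nb #.###: next=#  (t=0,i=12, bit23=1)
  nb #.##.: next=.  (t=0,i=19, bit22=0)
  nb #.#.#: next=.  (t=3,i=5, bit21=0)
  nb #.#..: next=#  (t=0,i=7, bit20=1)
  nb #..##: next=.  (t=0,i=3, bit19=0)
  nb #..#.: next=#  (t=0,i=9, bit18=1)
  nb #...#: next=.  (t=1,i=2, bit17=0)
  nb #....: next=.  (t=2,i=19, bit16=0)
  nb .####: next=#  (t=0,i=13, bit15=1)
  nb .###.: next=#  (t=0,i=0, bit14=1)
  nb .##.#: next=.  (t=0,i=5, bit13=0)
  nb .##..: next=#  (t=1,i=13, bit12=1)
  nb .#.##: next=.  (t=0,i=11, bit11=0)
  nb .#.#.: next=.  (t=2,i=12, bit10=0)
  nb .#..#: next=.  (t=0,i=8, bit9=0)
  nb .#...: next=#  (t=2,i=0, bit8=1)
  nb ..###: next=.  (t=1,i=16, bit7=0)
  nb ..##.: next=#  (t=0,i=4, bit6=1)
  nb ..#.#: next=#  (t=0,i=10, bit5=1)
  nb ..#..: next=#  (t=1,i=4, bit4=1)
  nb ...##: next=#  (t=2,i=2, bit3=1)
  nb ...#.: next=#  (t=1,i=3, bit2=1)
  nb ....#: next=.  (t=2,i=20, bit1=0)
  nb .....: next=.  (t=4,i=4, bit0=0)
  bits 01101000100101001101000101111100 = 1754583420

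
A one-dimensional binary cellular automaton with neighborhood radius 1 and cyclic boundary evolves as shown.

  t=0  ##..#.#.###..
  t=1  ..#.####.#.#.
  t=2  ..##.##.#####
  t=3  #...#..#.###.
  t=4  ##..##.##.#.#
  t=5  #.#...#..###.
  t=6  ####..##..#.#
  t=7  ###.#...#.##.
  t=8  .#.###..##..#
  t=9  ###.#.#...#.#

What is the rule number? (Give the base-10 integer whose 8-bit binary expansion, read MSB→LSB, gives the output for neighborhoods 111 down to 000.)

  ### -> #   bit 7 = 1  t=0,i=9
  ##. -> .   bit 6 = 0  t=0,i=1
  #.# -> #   bit 5 = 1  t=0,i=5
  #.. -> #   bit 4 = 1  t=0,i=2
  .## -> .   bit 3 = 0  t=0,i=0
  .#. -> #   bit 2 = 1  t=0,i=4
  ..# -> .   bit 1 = 0  t=0,i=3
  ... -> .   bit 0 = 0  t=1,i=0
  bits 10110100 = 180

180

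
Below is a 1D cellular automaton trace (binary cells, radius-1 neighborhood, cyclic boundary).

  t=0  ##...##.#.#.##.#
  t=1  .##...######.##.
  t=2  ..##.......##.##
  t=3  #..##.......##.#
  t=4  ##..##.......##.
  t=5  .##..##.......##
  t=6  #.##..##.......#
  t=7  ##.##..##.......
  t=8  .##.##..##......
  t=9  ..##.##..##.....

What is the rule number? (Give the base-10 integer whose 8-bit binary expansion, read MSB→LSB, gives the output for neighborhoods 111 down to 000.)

  ### -> .   bit 7 = 0  t=0,i=0
  ##. -> #   bit 6 = 1  t=0,i=1
  #.# -> #   bit 5 = 1  t=0,i=7
  #.. -> #   bit 4 = 1  t=0,i=2
  .## -> .   bit 3 = 0  t=0,i=5
  .#. -> #   bit 2 = 1  t=0,i=8
  ..# -> .   bit 1 = 0  t=0,i=4
  ... -> .   bit 0 = 0  t=0,i=3
  bits 01110100 = 116

116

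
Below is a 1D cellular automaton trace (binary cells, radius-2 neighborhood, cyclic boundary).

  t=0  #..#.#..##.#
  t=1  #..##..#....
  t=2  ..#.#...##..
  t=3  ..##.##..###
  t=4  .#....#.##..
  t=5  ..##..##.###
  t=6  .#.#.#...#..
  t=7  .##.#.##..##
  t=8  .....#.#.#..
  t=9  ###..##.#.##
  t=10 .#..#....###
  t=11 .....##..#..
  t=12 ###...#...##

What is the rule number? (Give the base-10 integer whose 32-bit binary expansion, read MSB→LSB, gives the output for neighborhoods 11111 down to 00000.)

1099668897

  ##### -> .   bit 31 = 0  t=9,i=0
  ####. -> #   bit 30 = 1  t=9,i=1
  ###.# -> .   bit 29 = 0  t=10,i=11
  ###.. -> .   bit 28 = 0  t=3,i=11
  ##.## -> .   bit 27 = 0  t=0,i=10
  ##.#. -> .   bit 26 = 0  t=7,i=3
  ##..# -> .   bit 25 = 0  t=0,i=1
  ##... -> #   bit 24 = 1  t=2,i=10
  #.### -> #   bit 23 = 1  t=5,i=9
  #.##. -> .   bit 22 = 0  t=0,i=11
  #.#.# -> .   bit 21 = 0  t=6,i=3
  #.#.. -> .   bit 20 = 0  t=0,i=5
  #..## -> #   bit 19 = 1  t=0,i=7
  #..#. -> .   bit 18 = 0  t=0,i=2
  #...# -> #   bit 17 = 1  t=2,i=6
  #.... -> #   bit 16 = 1  t=1,i=9
  .#### -> #   bit 15 = 1  t=9,i=11
  .###. -> .   bit 14 = 0  t=3,i=10
  .##.# -> .   bit 13 = 0  t=0,i=9
  .##.. -> #   bit 12 = 1  t=0,i=0
  .#.## -> #   bit 11 = 1  t=4,i=7
  .#.#. -> #   bit 10 = 1  t=0,i=4
  .#..# -> .   bit 9 = 0  t=0,i=6
  .#... -> #   bit 8 = 1  t=1,i=8
  ..### -> #   bit 7 = 1  t=3,i=9
  ..##. -> .   bit 6 = 0  t=0,i=8
  ..#.# -> #   bit 5 = 1  t=0,i=3
  ..#.. -> .   bit 4 = 0  t=1,i=0
  ...## -> .   bit 3 = 0  t=2,i=7
  ...#. -> .   bit 2 = 0  t=1,i=11
  ....# -> .   bit 1 = 0  t=1,i=10
  ..... -> #   bit 0 = 1  t=8,i=0
  bits 01000001100010111001110110100001 = 1099668897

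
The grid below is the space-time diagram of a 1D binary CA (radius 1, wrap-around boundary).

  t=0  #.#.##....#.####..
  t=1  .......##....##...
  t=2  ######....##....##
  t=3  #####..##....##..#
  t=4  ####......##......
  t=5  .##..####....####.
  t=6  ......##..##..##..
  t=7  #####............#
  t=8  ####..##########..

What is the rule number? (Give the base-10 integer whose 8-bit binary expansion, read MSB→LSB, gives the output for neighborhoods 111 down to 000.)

  ### -> #   bit 7 = 1  t=0,i=13
  ##. -> .   bit 6 = 0  t=0,i=5
  #.# -> .   bit 5 = 0  t=0,i=1
  #.. -> .   bit 4 = 0  t=0,i=6
  .## -> .   bit 3 = 0  t=0,i=4
  .#. -> .   bit 2 = 0  t=0,i=0
  ..# -> .   bit 1 = 0  t=0,i=9
  ... -> #   bit 0 = 1  t=0,i=7
  bits 10000001 = 129

129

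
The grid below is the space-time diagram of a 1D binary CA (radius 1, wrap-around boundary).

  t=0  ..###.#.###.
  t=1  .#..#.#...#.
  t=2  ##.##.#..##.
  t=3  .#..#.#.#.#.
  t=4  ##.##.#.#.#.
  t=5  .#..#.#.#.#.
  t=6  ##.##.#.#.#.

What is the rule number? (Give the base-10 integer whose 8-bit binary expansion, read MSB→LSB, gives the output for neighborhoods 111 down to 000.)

  ### -> .   bit 7 = 0  t=0,i=3
  ##. -> #   bit 6 = 1  t=0,i=4
  #.# -> .   bit 5 = 0  t=0,i=5
  #.. -> .   bit 4 = 0  t=0,i=11
  .## -> .   bit 3 = 0  t=0,i=2
  .#. -> #   bit 2 = 1  t=0,i=6
  ..# -> #   bit 1 = 1  t=0,i=1
  ... -> .   bit 0 = 0  t=0,i=0
  bits 01000110 = 70

70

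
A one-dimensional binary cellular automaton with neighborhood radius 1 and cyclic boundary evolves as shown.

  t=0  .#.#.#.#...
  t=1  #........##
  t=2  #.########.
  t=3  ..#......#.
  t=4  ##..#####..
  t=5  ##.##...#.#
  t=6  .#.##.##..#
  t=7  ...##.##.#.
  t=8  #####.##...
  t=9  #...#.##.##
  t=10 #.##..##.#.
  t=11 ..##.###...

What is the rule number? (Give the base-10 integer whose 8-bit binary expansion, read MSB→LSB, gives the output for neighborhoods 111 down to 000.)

  [7] ### => .  t=1,i=10
  [6] ##. => #  t=1,i=0
  [5] #.# => .  t=0,i=2
  [4] #.. => .  t=0,i=8
  [3] .## => #  t=1,i=9
  [2] .#. => .  t=0,i=1
  [1] ..# => #  t=0,i=0
  [0] ... => #  t=0,i=9
  bits 01001011 = 75

75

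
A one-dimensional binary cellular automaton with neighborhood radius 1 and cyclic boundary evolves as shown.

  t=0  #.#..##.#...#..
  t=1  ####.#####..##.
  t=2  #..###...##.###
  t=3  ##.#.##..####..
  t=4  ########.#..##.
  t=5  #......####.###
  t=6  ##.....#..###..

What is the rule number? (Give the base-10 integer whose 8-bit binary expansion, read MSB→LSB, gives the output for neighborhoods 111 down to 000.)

  ###|.  b7=0 t=1,i=1
  ##.|#  b6=1 t=0,i=6
  #.#|#  b5=1 t=0,i=1
  #..|#  b4=1 t=0,i=3
  .##|#  b3=1 t=0,i=5
  .#.|#  b2=1 t=0,i=0
  ..#|.  b1=0 t=0,i=4
  ...|.  b0=0 t=0,i=10
  bits 01111100 = 124

124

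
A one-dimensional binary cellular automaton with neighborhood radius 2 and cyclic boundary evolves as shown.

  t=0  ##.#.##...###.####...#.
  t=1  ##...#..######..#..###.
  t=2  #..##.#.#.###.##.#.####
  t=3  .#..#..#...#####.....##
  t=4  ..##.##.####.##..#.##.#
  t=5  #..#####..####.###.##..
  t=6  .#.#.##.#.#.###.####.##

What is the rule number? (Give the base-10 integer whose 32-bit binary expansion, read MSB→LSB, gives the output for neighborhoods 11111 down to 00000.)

3930548142

  ##### -> #   bit 31 = 1  t=1,i=10
  ####. -> #   bit 30 = 1  t=0,i=16
  ###.# -> #   bit 29 = 1  t=0,i=12
  ###.. -> .   bit 28 = 0  t=0,i=17
  ##.## -> #   bit 27 = 1  t=0,i=13
  ##.#. -> .   bit 26 = 0  t=0,i=2
  ##..# -> #   bit 25 = 1  t=1,i=14
  ##... -> .   bit 24 = 0  t=0,i=7
  #.### -> .   bit 23 = 0  t=0,i=14
  #.##. -> #   bit 22 = 1  t=0,i=0
  #.#.# -> .   bit 21 = 0  t=0,i=3
  #.#.. -> .   bit 20 = 0  t=3,i=1
  #..## -> .   bit 19 = 0  t=1,i=7
  #..#. -> #   bit 18 = 1  t=1,i=15
  #...# -> #   bit 17 = 1  t=0,i=8
  #.... -> #   bit 16 = 1  t=3,i=17
  .#### -> .   bit 15 = 0  t=0,i=15
  .###. -> #   bit 14 = 1  t=0,i=11
  .##.# -> #   bit 13 = 1  t=0,i=1
  .##.. -> .   bit 12 = 0  t=0,i=6
  .#.## -> .   bit 11 = 0  t=0,i=4
  .#.#. -> #   bit 10 = 1  t=2,i=7
  .#..# -> #   bit 9 = 1  t=1,i=6
  .#... -> #   bit 8 = 1  t=3,i=8
  ..### -> #   bit 7 = 1  t=0,i=10
  ..##. -> .   bit 6 = 0  t=2,i=3
  ..#.# -> #   bit 5 = 1  t=0,i=21
  ..#.. -> .   bit 4 = 0  t=1,i=5
  ...## -> #   bit 3 = 1  t=0,i=9
  ...#. -> #   bit 2 = 1  t=0,i=20
  ....# -> #   bit 1 = 1  t=3,i=19
  ..... -> .   bit 0 = 0  t=3,i=18
  bits 11101010010001110110011110101110 = 3930548142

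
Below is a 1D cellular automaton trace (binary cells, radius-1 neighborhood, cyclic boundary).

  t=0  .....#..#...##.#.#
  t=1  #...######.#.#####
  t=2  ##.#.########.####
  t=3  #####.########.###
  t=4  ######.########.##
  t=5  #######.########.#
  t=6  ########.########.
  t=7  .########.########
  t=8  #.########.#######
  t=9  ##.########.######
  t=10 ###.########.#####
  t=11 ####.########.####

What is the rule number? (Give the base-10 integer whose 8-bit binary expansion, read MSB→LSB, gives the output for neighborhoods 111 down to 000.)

246

  nb ###: next=#  (t=1,i=5, bit7=1)
  nb ##.: next=#  (t=0,i=13, bit6=1)
  nb #.#: next=#  (t=0,i=14, bit5=1)
  nb #..: next=#  (t=0,i=0, bit4=1)
  nb .##: next=.  (t=0,i=12, bit3=0)
  nb .#.: next=#  (t=0,i=5, bit2=1)
  nb ..#: next=#  (t=0,i=4, bit1=1)
  nb ...: next=.  (t=0,i=1, bit0=0)
  bits 11110110 = 246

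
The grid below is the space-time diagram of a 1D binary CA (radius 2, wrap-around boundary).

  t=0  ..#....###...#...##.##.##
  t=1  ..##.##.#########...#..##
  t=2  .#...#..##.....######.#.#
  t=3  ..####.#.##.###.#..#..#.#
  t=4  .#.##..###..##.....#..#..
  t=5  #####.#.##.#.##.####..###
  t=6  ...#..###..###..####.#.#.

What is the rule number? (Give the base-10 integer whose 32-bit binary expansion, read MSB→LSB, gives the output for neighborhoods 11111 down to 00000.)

1374345535

  nb #####: next=.  (t=1,i=10, bit31=0)
  nb ####.: next=#  (t=1,i=15, bit30=1)
  nb ###.#: next=.  (t=2,i=20, bit29=0)
  nb ###..: next=#  (t=0,i=9, bit28=1)
  nb ##.##: next=.  (t=0,i=19, bit27=0)
  nb ##.#.: next=.  (t=2,i=21, bit26=0)
  nb ##..#: next=.  (t=0,i=0, bit25=0)
  nb ##...: next=#  (t=0,i=10, bit24=1)
  nb #.###: next=#  (t=1,i=8, bit23=1)
  nb #.##.: next=#  (t=0,i=20, bit22=1)
  nb #.#.#: next=#  (t=2,i=22, bit21=1)
  nb #.#..: next=.  (t=2,i=1, bit20=0)
  nb #..##: next=#  (t=1,i=1, bit19=1)
  nb #..#.: next=.  (t=0,i=1, bit18=0)
  nb #...#: next=#  (t=0,i=11, bit17=1)
  nb #....: next=.  (t=0,i=4, bit16=0)
  nb .####: next=#  (t=1,i=9, bit15=1)
  nb .###.: next=#  (t=0,i=8, bit14=1)
  nb .##.#: next=.  (t=0,i=18, bit13=0)
  nb .##..: next=#  (t=0,i=24, bit12=1)
  nb .#.##: next=#  (t=3,i=8, bit11=1)
  nb .#.#.: next=.  (t=2,i=0, bit10=0)
  nb .#..#: next=.  (t=1,i=21, bit9=0)
  nb .#...: next=#  (t=0,i=3, bit8=1)
  nb ..###: next=.  (t=0,i=7, bit7=0)
  nb ..##.: next=.  (t=0,i=17, bit6=0)
  nb ..#.#: next=#  (t=3,i=22, bit5=1)
  nb ..#..: next=#  (t=0,i=2, bit4=1)
  nb ...##: next=#  (t=0,i=6, bit3=1)
  nb ...#.: next=#  (t=0,i=12, bit2=1)
  nb ....#: next=#  (t=0,i=5, bit1=1)
  nb .....: next=#  (t=2,i=12, bit0=1)
  bits 01010001111010101101100100111111 = 1374345535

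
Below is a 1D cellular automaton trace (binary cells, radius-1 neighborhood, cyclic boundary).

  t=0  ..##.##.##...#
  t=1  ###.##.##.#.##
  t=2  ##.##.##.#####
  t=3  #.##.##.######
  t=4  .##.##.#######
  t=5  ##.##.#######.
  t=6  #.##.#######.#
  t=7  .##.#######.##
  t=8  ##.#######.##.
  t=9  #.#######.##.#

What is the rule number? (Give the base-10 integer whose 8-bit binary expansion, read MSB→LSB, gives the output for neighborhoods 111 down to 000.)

  ###|#  b7=1 t=1,i=0
  ##.|.  b6=0 t=0,i=3
  #.#|#  b5=1 t=0,i=4
  #..|#  b4=1 t=0,i=0
  .##|#  b3=1 t=0,i=2
  .#.|#  b2=1 t=0,i=13
  ..#|#  b1=1 t=0,i=1
  ...|.  b0=0 t=0,i=11
  bits 10111110 = 190

190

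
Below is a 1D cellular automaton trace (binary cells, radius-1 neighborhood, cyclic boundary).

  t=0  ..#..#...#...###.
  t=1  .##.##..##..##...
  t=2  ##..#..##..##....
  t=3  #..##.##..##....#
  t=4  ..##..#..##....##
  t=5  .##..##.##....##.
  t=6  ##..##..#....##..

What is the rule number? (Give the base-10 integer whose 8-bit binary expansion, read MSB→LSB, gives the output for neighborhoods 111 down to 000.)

  [7] ### => .  t=0,i=14
  [6] ##. => .  t=0,i=15
  [5] #.# => .  t=1,i=3
  [4] #.. => .  t=0,i=3
  [3] .## => #  t=0,i=13
  [2] .#. => #  t=0,i=2
  [1] ..# => #  t=0,i=1
  [0] ... => .  t=0,i=0
  bits 00001110 = 14

14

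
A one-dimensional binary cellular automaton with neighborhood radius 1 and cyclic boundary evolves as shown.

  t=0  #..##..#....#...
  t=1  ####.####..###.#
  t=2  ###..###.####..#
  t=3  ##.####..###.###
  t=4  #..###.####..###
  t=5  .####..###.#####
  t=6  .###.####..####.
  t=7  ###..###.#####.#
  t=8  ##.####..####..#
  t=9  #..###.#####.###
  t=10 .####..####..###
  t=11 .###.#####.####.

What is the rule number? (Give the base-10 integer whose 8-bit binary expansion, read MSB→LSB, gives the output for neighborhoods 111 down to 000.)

  nb ###: next=#  (t=1,i=0, bit7=1)
  nb ##.: next=.  (t=0,i=4, bit6=0)
  nb #.#: next=.  (t=1,i=4, bit5=0)
  nb #..: next=#  (t=0,i=1, bit4=1)
  nb .##: next=#  (t=0,i=3, bit3=1)
  nb .#.: next=#  (t=0,i=0, bit2=1)
  nb ..#: next=#  (t=0,i=2, bit1=1)
  nb ...: next=.  (t=0,i=9, bit0=0)
  bits 10011110 = 158

158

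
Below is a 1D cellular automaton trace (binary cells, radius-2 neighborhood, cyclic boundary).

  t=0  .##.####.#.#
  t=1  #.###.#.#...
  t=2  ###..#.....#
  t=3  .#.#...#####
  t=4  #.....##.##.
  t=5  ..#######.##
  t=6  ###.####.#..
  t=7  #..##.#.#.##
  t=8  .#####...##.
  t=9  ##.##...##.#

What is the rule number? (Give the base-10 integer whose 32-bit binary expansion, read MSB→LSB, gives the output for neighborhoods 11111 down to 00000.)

  #####|#  b31=1 t=3,i=9
  ####.|#  b30=1 t=0,i=6
  ###.#|.  b29=0 t=0,i=7
  ###..|.  b28=0 t=2,i=2
  ##.##|#  b27=1 t=0,i=3
  ##.#.|#  b26=1 t=0,i=8
  ##..#|#  b25=1 t=2,i=3
  ##...|.  b24=0 t=8,i=6
  #.###|#  b23=1 t=0,i=4
  #.##.|.  b22=0 t=0,i=1
  #.#.#|.  b21=0 t=0,i=9
  #.#..|.  b20=0 t=1,i=8
  #..##|#  b19=1 t=5,i=1
  #..#.|.  b18=0 t=2,i=4
  #...#|.  b17=0 t=1,i=10
  #....|#  b16=1 t=2,i=7
  .####|.  b15=0 t=0,i=5
  .###.|.  b14=0 t=1,i=3
  .##.#|#  b13=1 t=0,i=2
  .##..|.  b12=0 t=5,i=11
  .#.##|#  b11=1 t=0,i=0
  .#.#.|.  b10=0 t=0,i=10
  .#..#|#  b9=1 t=6,i=10
  .#...|.  b8=0 t=1,i=9
  ..###|#  b7=1 t=2,i=11
  ..##.|#  b6=1 t=4,i=6
  ..#.#|#  b5=1 t=1,i=0
  ..#..|.  b4=0 t=2,i=5
  ...##|#  b3=1 t=2,i=10
  ...#.|#  b2=1 t=1,i=11
  ....#|#  b1=1 t=2,i=9
  .....|#  b0=1 t=2,i=8
  bits 11001110100010010010101011101111 = 3465095919

3465095919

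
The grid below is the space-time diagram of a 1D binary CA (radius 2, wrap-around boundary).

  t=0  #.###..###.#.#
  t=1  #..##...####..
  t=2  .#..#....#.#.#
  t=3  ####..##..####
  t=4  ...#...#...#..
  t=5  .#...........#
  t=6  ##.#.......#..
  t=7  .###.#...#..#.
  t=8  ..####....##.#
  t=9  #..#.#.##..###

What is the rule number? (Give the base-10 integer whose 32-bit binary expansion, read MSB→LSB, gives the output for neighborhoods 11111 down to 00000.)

  #####|.  b31=0 t=3,i=0
  ####.|.  b30=0 t=1,i=10
  ###.#|#  b29=1 t=0,i=9
  ###..|#  b28=1 t=0,i=4
  ##.##|.  b27=0 t=0,i=1
  ##.#.|#  b26=1 t=0,i=10
  ##..#|.  b25=0 t=0,i=5
  ##...|.  b24=0 t=1,i=5
  #.###|.  b23=0 t=0,i=2
  #.##.|.  b22=0 t=0,i=13
  #.#.#|#  b21=1 t=0,i=11
  #.#..|#  b20=1 t=2,i=1
  #..##|.  b19=0 t=0,i=6
  #..#.|#  b18=1 t=1,i=13
  #...#|.  b17=0 t=1,i=6
  #....|#  b16=1 t=2,i=6
  .####|#  b15=1 t=1,i=9
  .###.|#  b14=1 t=0,i=3
  .##.#|#  b13=1 t=0,i=0
  .##..|#  b12=1 t=1,i=4
  .#.##|.  b11=0 t=0,i=12
  .#.#.|#  b10=1 t=2,i=0
  .#..#|#  b9=1 t=1,i=1
  .#...|.  b8=0 t=2,i=5
  ..###|.  b7=0 t=0,i=7
  ..##.|.  b6=0 t=1,i=3
  ..#.#|.  b5=0 t=2,i=9
  ..#..|.  b4=0 t=1,i=0
  ...##|.  b3=0 t=1,i=7
  ...#.|.  b2=0 t=2,i=8
  ....#|#  b1=1 t=2,i=7
  .....|.  b0=0 t=4,i=0
  bits 00110100001101011111011000000010 = 875951618

875951618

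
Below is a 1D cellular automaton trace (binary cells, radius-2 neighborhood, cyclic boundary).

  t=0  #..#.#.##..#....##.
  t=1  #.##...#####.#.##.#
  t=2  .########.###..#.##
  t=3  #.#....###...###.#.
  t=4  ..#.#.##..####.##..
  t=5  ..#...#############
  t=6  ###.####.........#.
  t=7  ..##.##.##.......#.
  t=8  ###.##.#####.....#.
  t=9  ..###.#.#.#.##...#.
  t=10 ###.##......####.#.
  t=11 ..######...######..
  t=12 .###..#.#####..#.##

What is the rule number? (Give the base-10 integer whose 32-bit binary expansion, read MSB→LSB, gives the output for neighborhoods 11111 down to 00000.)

1868534008

  #####|.  b31=0 t=1,i=9
  ####.|#  b30=1 t=1,i=10
  ###.#|#  b29=1 t=1,i=11
  ###..|.  b28=0 t=2,i=12
  ##.##|#  b27=1 t=1,i=1
  ##.#.|#  b26=1 t=0,i=18
  ##..#|#  b25=1 t=0,i=9
  ##...|#  b24=1 t=1,i=4
  #.###|.  b23=0 t=2,i=1
  #.##.|#  b22=1 t=0,i=7
  #.#.#|.  b21=0 t=0,i=5
  #.#..|#  b20=1 t=0,i=0
  #..##|#  b19=1 t=4,i=9
  #..#.|#  b18=1 t=0,i=2
  #...#|#  b17=1 t=1,i=5
  #....|#  b16=1 t=0,i=13
  .####|#  b15=1 t=1,i=8
  .###.|.  b14=0 t=2,i=11
  .##.#|.  b13=0 t=0,i=17
  .##..|#  b12=1 t=0,i=8
  .#.##|.  b11=0 t=0,i=6
  .#.#.|.  b10=0 t=0,i=4
  .#..#|.  b9=0 t=0,i=1
  .#...|.  b8=0 t=0,i=12
  ..###|#  b7=1 t=1,i=7
  ..##.|#  b6=1 t=0,i=16
  ..#.#|#  b5=1 t=0,i=3
  ..#..|#  b4=1 t=0,i=11
  ...##|#  b3=1 t=0,i=15
  ...#.|.  b2=0 t=4,i=1
  ....#|.  b1=0 t=0,i=14
  .....|.  b0=0 t=6,i=10
  bits 01101111010111111001000011111000 = 1868534008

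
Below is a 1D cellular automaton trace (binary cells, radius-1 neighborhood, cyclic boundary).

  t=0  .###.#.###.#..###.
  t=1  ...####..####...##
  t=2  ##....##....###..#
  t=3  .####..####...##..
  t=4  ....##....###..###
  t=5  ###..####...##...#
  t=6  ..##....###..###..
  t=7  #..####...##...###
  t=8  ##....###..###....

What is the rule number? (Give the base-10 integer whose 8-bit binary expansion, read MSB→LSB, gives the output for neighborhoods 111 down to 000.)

117

  nb ###: next=.  (t=0,i=2, bit7=0)
  nb ##.: next=#  (t=0,i=3, bit6=1)
  nb #.#: next=#  (t=0,i=4, bit5=1)
  nb #..: next=#  (t=0,i=12, bit4=1)
  nb .##: next=.  (t=0,i=1, bit3=0)
  nb .#.: next=#  (t=0,i=5, bit2=1)
  nb ..#: next=.  (t=0,i=0, bit1=0)
  nb ...: next=#  (t=1,i=1, bit0=1)
  bits 01110101 = 117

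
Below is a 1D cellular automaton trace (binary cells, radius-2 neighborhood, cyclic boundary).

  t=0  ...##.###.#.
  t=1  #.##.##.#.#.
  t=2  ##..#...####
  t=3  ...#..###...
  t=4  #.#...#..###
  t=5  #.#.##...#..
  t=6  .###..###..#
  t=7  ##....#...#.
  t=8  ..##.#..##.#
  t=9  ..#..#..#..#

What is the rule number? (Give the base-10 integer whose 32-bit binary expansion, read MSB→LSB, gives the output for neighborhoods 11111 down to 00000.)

699862221

  [31] ##### => .  t=2,i=10
  [30] ####. => .  t=2,i=0
  [29] ###.# => #  t=0,i=8
  [28] ###.. => .  t=2,i=1
  [27] ##.## => #  t=0,i=5
  [26] ##.#. => .  t=0,i=9
  [25] ##..# => .  t=2,i=2
  [24] ##... => #  t=3,i=9
  [23] #.### => #  t=0,i=6
  [22] #.##. => .  t=1,i=2
  [21] #.#.# => #  t=1,i=0
  [20] #.#.. => #  t=0,i=10
  [19] #..## => .  t=3,i=5
  [18] #..#. => #  t=2,i=3
  [17] #...# => #  t=2,i=6
  [16] #.... => #  t=0,i=0
  [15] .#### => .  t=2,i=9
  [14] .###. => .  t=0,i=7
  [13] .##.# => .  t=0,i=4
  [12] .##.. => .  t=5,i=5
  [11] .#.## => #  t=1,i=1
  [10] .#.#. => #  t=1,i=9
  [9] .#..# => .  t=3,i=4
  [8] .#... => .  t=0,i=11
  [7] ..### => #  t=2,i=8
  [6] ..##. => #  t=0,i=3
  [5] ..#.# => .  t=5,i=0
  [4] ..#.. => .  t=2,i=4
  [3] ...## => #  t=0,i=2
  [2] ...#. => #  t=3,i=2
  [1] ....# => .  t=0,i=1
  [0] ..... => #  t=3,i=0
  bits 00101001101101110000110011001101 = 699862221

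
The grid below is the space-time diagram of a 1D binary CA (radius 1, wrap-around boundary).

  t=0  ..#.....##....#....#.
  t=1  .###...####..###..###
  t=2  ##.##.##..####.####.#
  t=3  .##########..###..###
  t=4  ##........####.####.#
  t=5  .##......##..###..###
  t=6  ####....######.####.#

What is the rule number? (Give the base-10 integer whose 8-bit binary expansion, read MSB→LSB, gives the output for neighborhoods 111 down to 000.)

  ### -> .   bit 7 = 0  t=1,i=2
  ##. -> #   bit 6 = 1  t=0,i=9
  #.# -> #   bit 5 = 1  t=1,i=0
  #.. -> #   bit 4 = 1  t=0,i=3
  .## -> #   bit 3 = 1  t=0,i=8
  .#. -> #   bit 2 = 1  t=0,i=2
  ..# -> #   bit 1 = 1  t=0,i=1
  ... -> .   bit 0 = 0  t=0,i=0
  bits 01111110 = 126

126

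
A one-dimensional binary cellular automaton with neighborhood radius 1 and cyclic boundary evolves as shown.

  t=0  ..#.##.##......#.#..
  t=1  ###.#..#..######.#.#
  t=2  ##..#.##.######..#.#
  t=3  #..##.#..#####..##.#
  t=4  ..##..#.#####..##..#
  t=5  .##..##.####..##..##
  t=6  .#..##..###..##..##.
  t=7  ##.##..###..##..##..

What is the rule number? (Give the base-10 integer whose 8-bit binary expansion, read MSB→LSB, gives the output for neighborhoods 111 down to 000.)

143

  ###|#  b7=1 t=1,i=0
  ##.|.  b6=0 t=0,i=5
  #.#|.  b5=0 t=0,i=3
  #..|.  b4=0 t=0,i=9
  .##|#  b3=1 t=0,i=4
  .#.|#  b2=1 t=0,i=2
  ..#|#  b1=1 t=0,i=1
  ...|#  b0=1 t=0,i=0
  bits 10001111 = 143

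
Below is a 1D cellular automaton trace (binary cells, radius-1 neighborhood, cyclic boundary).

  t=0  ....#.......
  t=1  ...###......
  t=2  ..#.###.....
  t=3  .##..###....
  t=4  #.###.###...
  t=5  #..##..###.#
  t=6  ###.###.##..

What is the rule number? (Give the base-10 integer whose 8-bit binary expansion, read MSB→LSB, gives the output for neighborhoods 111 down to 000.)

214

  [7] ### => #  t=1,i=4
  [6] ##. => #  t=1,i=5
  [5] #.# => .  t=2,i=3
  [4] #.. => #  t=0,i=5
  [3] .## => .  t=1,i=3
  [2] .#. => #  t=0,i=4
  [1] ..# => #  t=0,i=3
  [0] ... => .  t=0,i=0
  bits 11010110 = 214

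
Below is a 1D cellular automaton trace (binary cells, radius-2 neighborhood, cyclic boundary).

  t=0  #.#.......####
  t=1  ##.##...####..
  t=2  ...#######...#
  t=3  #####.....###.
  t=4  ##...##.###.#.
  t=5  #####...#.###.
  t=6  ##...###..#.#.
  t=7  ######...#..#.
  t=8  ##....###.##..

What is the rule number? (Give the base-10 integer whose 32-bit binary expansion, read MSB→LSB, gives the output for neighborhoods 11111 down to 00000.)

  #####|.  b31=0 t=0,i=12
  ####.|.  b30=0 t=0,i=13
  ###.#|#  b29=1 t=0,i=0
  ###..|.  b28=0 t=1,i=11
  ##.##|.  b27=0 t=1,i=2
  ##.#.|#  b26=1 t=0,i=1
  ##..#|.  b25=0 t=1,i=12
  ##...|#  b24=1 t=1,i=5
  #.###|#  b23=1 t=3,i=0
  #.##.|#  b22=1 t=1,i=3
  #.#.#|#  b21=1 t=4,i=12
  #.#..|.  b20=0 t=0,i=2
  #..##|#  b19=1 t=1,i=13
  #..#.|#  b18=1 t=6,i=9
  #...#|#  b17=1 t=1,i=6
  #....|#  b16=1 t=0,i=4
  .####|#  b15=1 t=0,i=11
  .###.|.  b14=0 t=3,i=11
  .##.#|.  b13=0 t=1,i=1
  .##..|#  b12=1 t=1,i=4
  .#.##|.  b11=0 t=4,i=13
  .#.#.|.  b10=0 t=6,i=11
  .#..#|#  b9=1 t=7,i=10
  .#...|#  b8=1 t=0,i=3
  ..###|#  b7=1 t=0,i=10
  ..##.|.  b6=0 t=1,i=0
  ..#.#|.  b5=0 t=5,i=8
  ..#..|.  b4=0 t=2,i=13
  ...##|#  b3=1 t=0,i=9
  ...#.|#  b2=1 t=2,i=12
  ....#|#  b1=1 t=0,i=8
  .....|.  b0=0 t=0,i=5
  bits 00100101111011111001001110001110 = 636457870

636457870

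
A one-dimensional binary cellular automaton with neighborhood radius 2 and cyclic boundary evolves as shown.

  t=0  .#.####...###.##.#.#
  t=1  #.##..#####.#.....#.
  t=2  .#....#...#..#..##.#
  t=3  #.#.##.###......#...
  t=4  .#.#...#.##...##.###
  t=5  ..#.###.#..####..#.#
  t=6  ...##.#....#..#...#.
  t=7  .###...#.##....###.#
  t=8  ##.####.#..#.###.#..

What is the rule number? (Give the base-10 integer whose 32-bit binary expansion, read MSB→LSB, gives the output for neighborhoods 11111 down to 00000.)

  ##### -> .   bit 31 = 0  t=1,i=8
  ####. -> .   bit 30 = 0  t=0,i=5
  ###.# -> #   bit 29 = 1  t=0,i=12
  ###.. -> #   bit 28 = 1  t=0,i=6
  ##.## -> .   bit 27 = 0  t=0,i=13
  ##.#. -> .   bit 26 = 0  t=0,i=16
  ##..# -> .   bit 25 = 0  t=1,i=4
  ##... -> #   bit 24 = 1  t=0,i=7
  #.### -> #   bit 23 = 1  t=0,i=3
  #.##. -> .   bit 22 = 0  t=0,i=14
  #.#.# -> .   bit 21 = 0  t=0,i=1
  #.#.. -> .   bit 20 = 0  t=1,i=12
  #..## -> .   bit 19 = 0  t=1,i=5
  #..#. -> .   bit 18 = 0  t=2,i=12
  #...# -> #   bit 17 = 1  t=0,i=8
  #.... -> .   bit 16 = 0  t=1,i=14
  .#### -> .   bit 15 = 0  t=0,i=4
  .###. -> .   bit 14 = 0  t=0,i=11
  .##.# -> .   bit 13 = 0  t=0,i=15
  .##.. -> .   bit 12 = 0  t=1,i=3
  .#.## -> #   bit 11 = 1  t=0,i=2
  .#.#. -> #   bit 10 = 1  t=0,i=0
  .#..# -> .   bit 9 = 0  t=2,i=11
  .#... -> #   bit 8 = 1  t=1,i=13
  ..### -> #   bit 7 = 1  t=0,i=10
  ..##. -> #   bit 6 = 1  t=2,i=16
  ..#.# -> .   bit 5 = 0  t=1,i=18
  ..#.. -> .   bit 4 = 0  t=2,i=6
  ...## -> #   bit 3 = 1  t=0,i=9
  ...#. -> #   bit 2 = 1  t=1,i=17
  ....# -> #   bit 1 = 1  t=1,i=16
  ..... -> .   bit 0 = 0  t=1,i=15
  bits 00110001100000100000110111001110 = 830606798

830606798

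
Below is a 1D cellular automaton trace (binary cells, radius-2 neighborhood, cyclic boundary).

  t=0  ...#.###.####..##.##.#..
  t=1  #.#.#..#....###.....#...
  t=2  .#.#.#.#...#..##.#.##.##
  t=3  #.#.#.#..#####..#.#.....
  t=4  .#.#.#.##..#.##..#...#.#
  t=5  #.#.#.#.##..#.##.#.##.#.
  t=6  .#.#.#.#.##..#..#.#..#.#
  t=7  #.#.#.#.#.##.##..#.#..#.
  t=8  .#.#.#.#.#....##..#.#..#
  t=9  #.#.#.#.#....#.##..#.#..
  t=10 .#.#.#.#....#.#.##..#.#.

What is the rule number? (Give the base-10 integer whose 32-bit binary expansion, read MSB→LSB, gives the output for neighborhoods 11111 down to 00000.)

3070893597

  ##### -> #   bit 31 = 1  t=3,i=11
  ####. -> .   bit 30 = 0  t=0,i=11
  ###.# -> #   bit 29 = 1  t=0,i=7
  ###.. -> #   bit 28 = 1  t=0,i=12
  ##.## -> .   bit 27 = 0  t=0,i=8
  ##.#. -> #   bit 26 = 1  t=0,i=20
  ##..# -> #   bit 25 = 1  t=0,i=13
  ##... -> #   bit 24 = 1  t=1,i=15
  #.### -> .   bit 23 = 0  t=0,i=5
  #.##. -> .   bit 22 = 0  t=0,i=18
  #.#.# -> .   bit 21 = 0  t=1,i=2
  #.#.. -> .   bit 20 = 0  t=0,i=21
  #..## -> #   bit 19 = 1  t=0,i=14
  #..#. -> .   bit 18 = 0  t=1,i=6
  #...# -> #   bit 17 = 1  t=1,i=22
  #.... -> .   bit 16 = 0  t=0,i=23
  .#### -> .   bit 15 = 0  t=0,i=10
  .###. -> .   bit 14 = 0  t=0,i=6
  .##.# -> .   bit 13 = 0  t=0,i=16
  .##.. -> #   bit 12 = 1  t=4,i=8
  .#.## -> #   bit 11 = 1  t=0,i=4
  .#.#. -> #   bit 10 = 1  t=1,i=1
  .#..# -> #   bit 9 = 1  t=1,i=5
  .#... -> .   bit 8 = 0  t=0,i=22
  ..### -> .   bit 7 = 0  t=1,i=12
  ..##. -> .   bit 6 = 0  t=0,i=15
  ..#.# -> .   bit 5 = 0  t=0,i=3
  ..#.. -> #   bit 4 = 1  t=1,i=7
  ...## -> #   bit 3 = 1  t=1,i=11
  ...#. -> #   bit 2 = 1  t=0,i=2
  ....# -> .   bit 1 = 0  t=0,i=1
  ..... -> #   bit 0 = 1  t=0,i=0
  bits 10110111000010100001111000011101 = 3070893597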